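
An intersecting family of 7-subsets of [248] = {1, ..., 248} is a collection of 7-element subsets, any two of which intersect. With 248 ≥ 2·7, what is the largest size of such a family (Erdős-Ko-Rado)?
max |F| = C(247, 6) = 296672379003

Erdős-Ko-Rado (1961): when n ≥ 2k, max |F| = C(n−1, k−1). The bound is attained by the star {A : i ∈ A} for any fixed i ∈ [n]. Here C(248−1, 7−1) = C(247, 6) = 296672379003.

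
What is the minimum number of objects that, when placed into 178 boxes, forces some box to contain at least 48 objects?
n = (48 − 1)·178 + 1 = 8367

By the generalised pigeonhole principle, to guarantee some box contains ≥ r objects we need more than (r − 1) · k objects total. Threshold: n = (r − 1) · k + 1. With r = 48 and k = 178: n = 47 · 178 + 1 = 8366 + 1 = 8367. For n = 8366 = 47 · 178, we can put exactly 47 objects in every box, avoiding 48 in any single one — so 8367 is tight.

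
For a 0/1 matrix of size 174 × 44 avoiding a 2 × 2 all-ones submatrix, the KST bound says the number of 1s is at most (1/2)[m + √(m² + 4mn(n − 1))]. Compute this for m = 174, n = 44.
z(174, 44; 2, 2) ≤ (1/2)[174 + √(174² + 4·174·44·43)] = (1/2)[174 + √1347108] = 667.3249

Kővári–Sós–Turán: let r_1, ..., r_174 be the row sums and z = Σ r_i the total number of 1s. Each pair of columns can share at most one row with both entries 1 (else a 2×2 all-ones block appears), so Σ_i C(r_i, 2) ≤ C(44, 2) = 946. By convexity Σ_i C(r_i, 2) ≥ 174·C(z/174, 2) = z(z − 174)/(2·174), giving z² − 174z − 174·44·43 ≤ 0 and hence z ≤ (1/2)[174 + √(30276 + 4·329208)] = (1/2)[174 + √1347108] ≈ (1/2)(174 + 1160.6498) = 667.3249.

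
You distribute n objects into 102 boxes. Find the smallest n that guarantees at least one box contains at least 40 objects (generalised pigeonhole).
n = (40 − 1)·102 + 1 = 3979

By the generalised pigeonhole principle, to guarantee some box contains ≥ r objects we need more than (r − 1) · k objects total. Threshold: n = (r − 1) · k + 1. With r = 40 and k = 102: n = 39 · 102 + 1 = 3978 + 1 = 3979. For n = 3978 = 39 · 102, we can put exactly 39 objects in every box, avoiding 40 in any single one — so 3979 is tight.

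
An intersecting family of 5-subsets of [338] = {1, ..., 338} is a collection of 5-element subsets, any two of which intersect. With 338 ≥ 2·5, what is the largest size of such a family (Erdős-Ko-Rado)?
max |F| = C(337, 4) = 527897020

The Erdős-Ko-Rado theorem states: for n ≥ 2k, an intersecting family of k-subsets of an n-element set has size at most C(n − 1, k − 1), with equality for 'star' families {A ⊆ [n] : |A| = k, i ∈ A} (fix an element i). For n = 338, k = 5: C(337, 4) = 527897020.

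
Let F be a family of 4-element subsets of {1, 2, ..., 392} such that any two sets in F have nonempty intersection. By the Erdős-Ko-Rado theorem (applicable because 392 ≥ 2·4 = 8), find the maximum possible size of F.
max |F| = C(391, 3) = 9886435

The Erdős-Ko-Rado theorem states: for n ≥ 2k, an intersecting family of k-subsets of an n-element set has size at most C(n − 1, k − 1), with equality for 'star' families {A ⊆ [n] : |A| = k, i ∈ A} (fix an element i). For n = 392, k = 4: C(391, 3) = 9886435.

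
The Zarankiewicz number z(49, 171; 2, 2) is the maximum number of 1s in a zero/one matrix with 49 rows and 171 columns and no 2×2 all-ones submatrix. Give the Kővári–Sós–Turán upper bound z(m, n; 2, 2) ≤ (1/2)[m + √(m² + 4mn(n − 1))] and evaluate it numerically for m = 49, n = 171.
z(49, 171; 2, 2) ≤ (1/2)[49 + √(49² + 4·49·171·170)] = (1/2)[49 + √5700121] = 1218.2463

Kővári–Sós–Turán: let r_1, ..., r_49 be the row sums and z = Σ r_i the total number of 1s. Each pair of columns can share at most one row with both entries 1 (else a 2×2 all-ones block appears), so Σ_i C(r_i, 2) ≤ C(171, 2) = 14535. By convexity Σ_i C(r_i, 2) ≥ 49·C(z/49, 2) = z(z − 49)/(2·49), giving z² − 49z − 49·171·170 ≤ 0 and hence z ≤ (1/2)[49 + √(2401 + 4·1424430)] = (1/2)[49 + √5700121] ≈ (1/2)(49 + 2387.4926) = 1218.2463.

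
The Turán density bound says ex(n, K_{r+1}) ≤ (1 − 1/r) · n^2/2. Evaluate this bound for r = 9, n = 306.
Turán density bound = (8/9) · 306^2/2 = 41616

Turán's theorem: ex(n, K_{r+1}) is achieved by the complete r-partite Turán graph T(n, r) with parts as balanced as possible, and is at most (1 − 1/r) · n^2/2. For r = 9, n = 306: the density bound is (8/9) · 93636/2 = 41616. Since 9 ∣ 306, the Turán graph T(306, 9) has parts of equal size 34, and its edge count e(T(306, 9)) = 41616 attains the density bound exactly.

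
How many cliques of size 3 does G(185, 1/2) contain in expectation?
E[# K_3] = C(185, 3) · (1/2)^C(3, 2) = 1038220 / 2^3 = 259555/2 = 129777.5

For each 3-subset S of vertices (there are C(185, 3) = 1038220 such S), let X_S = 1 if S induces a K_3 (all C(3, 2) = 3 edges present). Then P(X_S = 1) = (1/2)^3 = 1/8. By linearity of expectation, E[# K_3] = C(185, 3) · (1/2)^3 = 1038220 / 8 = 259555/2 = 129777.5.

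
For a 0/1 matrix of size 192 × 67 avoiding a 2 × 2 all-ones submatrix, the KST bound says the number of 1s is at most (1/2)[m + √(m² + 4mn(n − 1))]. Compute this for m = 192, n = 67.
z(192, 67; 2, 2) ≤ (1/2)[192 + √(192² + 4·192·67·66)] = (1/2)[192 + √3432960] = 1022.4124

Kővári–Sós–Turán: let r_1, ..., r_192 be the row sums and z = Σ r_i the total number of 1s. Each pair of columns can share at most one row with both entries 1 (else a 2×2 all-ones block appears), so Σ_i C(r_i, 2) ≤ C(67, 2) = 2211. By convexity Σ_i C(r_i, 2) ≥ 192·C(z/192, 2) = z(z − 192)/(2·192), giving z² − 192z − 192·67·66 ≤ 0 and hence z ≤ (1/2)[192 + √(36864 + 4·849024)] = (1/2)[192 + √3432960] ≈ (1/2)(192 + 1852.8249) = 1022.4124.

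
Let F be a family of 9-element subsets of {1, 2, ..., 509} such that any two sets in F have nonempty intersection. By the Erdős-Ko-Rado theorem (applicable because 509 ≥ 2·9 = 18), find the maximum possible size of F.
max |F| = C(508, 8) = 104071785999568101

Erdős-Ko-Rado (1961): when n ≥ 2k, max |F| = C(n−1, k−1). The bound is attained by the star {A : i ∈ A} for any fixed i ∈ [n]. Here C(509−1, 9−1) = C(508, 8) = 104071785999568101.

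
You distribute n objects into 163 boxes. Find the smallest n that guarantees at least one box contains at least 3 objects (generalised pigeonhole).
n = (3 − 1)·163 + 1 = 327

By the generalised pigeonhole principle, to guarantee some box contains ≥ r objects we need more than (r − 1) · k objects total. Threshold: n = (r − 1) · k + 1. With r = 3 and k = 163: n = 2 · 163 + 1 = 326 + 1 = 327. For n = 326 = 2 · 163, we can put exactly 2 objects in every box, avoiding 3 in any single one — so 327 is tight.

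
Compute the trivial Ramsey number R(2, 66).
R(2, 66) = 66

R(2, k) = k for all k ≥ 2: in a 2-colouring of K_k, either some edge is red (a red K_2) or all edges are blue (a blue K_k). And K_{65} coloured all-blue has no blue K_66, so R(2, 66) > 65. Hence R(2, 66) = 66.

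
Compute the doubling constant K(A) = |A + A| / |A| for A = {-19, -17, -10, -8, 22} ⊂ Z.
K = |A + A| / |A| = 14/5

Enumerate A + A = {a + b : a, b ∈ A}. With |A| = 5, there are |A|^2 = 25 ordered sum pairs; collecting distinct values, A + A = {-38, -36, -34, -29, -27, -25, -20, -18, -16, 3, 5, 12, 14, 44}, so |A + A| = 14. Thus K = 14/5. For comparison, the minimum possible |A + A| over all 5-element sets is 2·5 − 1 = 9 (so min K = 9/5), attained only by arithmetic progressions.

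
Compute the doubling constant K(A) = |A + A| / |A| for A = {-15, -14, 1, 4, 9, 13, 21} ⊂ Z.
K = |A + A| / |A| = 27/7

Enumerate A + A = {a + b : a, b ∈ A}. With |A| = 7, there are |A|^2 = 49 ordered sum pairs; collecting distinct values, A + A = {-30, -29, -28, -14, -13, -11, -10, -6, -5, -2, -1, 2, 5, 6, 7, 8, 10, 13, 14, 17, 18, 22, 25, 26, 30, 34, 42}, so |A + A| = 27. Thus K = 27/7. For comparison, the minimum possible |A + A| over all 7-element sets is 2·7 − 1 = 13 (so min K = 13/7), attained only by arithmetic progressions.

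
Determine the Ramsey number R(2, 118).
R(2, 118) = 118

R(2, k) = k for all k ≥ 2: in a 2-colouring of K_k, either some edge is red (a red K_2) or all edges are blue (a blue K_k). And K_{117} coloured all-blue has no blue K_118, so R(2, 118) > 117. Hence R(2, 118) = 118.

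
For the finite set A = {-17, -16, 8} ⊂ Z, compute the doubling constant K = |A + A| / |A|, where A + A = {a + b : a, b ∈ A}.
K = |A + A| / |A| = 6/3 = 2

Enumerate A + A = {a + b : a, b ∈ A}. With |A| = 3, there are |A|^2 = 9 ordered sum pairs; collecting distinct values, A + A = {-34, -33, -32, -9, -8, 16}, so |A + A| = 6. Thus K = 6/3 = 2. For comparison, the minimum possible |A + A| over all 3-element sets is 2·3 − 1 = 5 (so min K = 5/3), attained only by arithmetic progressions.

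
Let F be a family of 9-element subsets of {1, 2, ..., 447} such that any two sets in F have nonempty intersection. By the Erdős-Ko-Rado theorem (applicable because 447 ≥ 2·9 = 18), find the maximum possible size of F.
max |F| = C(446, 8) = 36453488725919265

Erdős-Ko-Rado (1961): when n ≥ 2k, max |F| = C(n−1, k−1). The bound is attained by the star {A : i ∈ A} for any fixed i ∈ [n]. Here C(447−1, 9−1) = C(446, 8) = 36453488725919265.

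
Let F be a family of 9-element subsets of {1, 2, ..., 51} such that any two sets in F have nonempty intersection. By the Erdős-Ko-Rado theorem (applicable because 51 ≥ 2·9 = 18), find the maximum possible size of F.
max |F| = C(50, 8) = 536878650

Erdős-Ko-Rado (1961): when n ≥ 2k, max |F| = C(n−1, k−1). The bound is attained by the star {A : i ∈ A} for any fixed i ∈ [n]. Here C(51−1, 9−1) = C(50, 8) = 536878650.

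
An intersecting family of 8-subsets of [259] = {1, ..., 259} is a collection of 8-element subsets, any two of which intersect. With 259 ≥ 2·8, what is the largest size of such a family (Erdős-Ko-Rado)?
max |F| = C(258, 7) = 13907760945408

Erdős-Ko-Rado (1961): when n ≥ 2k, max |F| = C(n−1, k−1). The bound is attained by the star {A : i ∈ A} for any fixed i ∈ [n]. Here C(259−1, 8−1) = C(258, 7) = 13907760945408.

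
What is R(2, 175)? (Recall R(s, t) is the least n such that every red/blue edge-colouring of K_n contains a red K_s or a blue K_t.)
R(2, 175) = 175

R(2, k) = k for all k ≥ 2: in a 2-colouring of K_k, either some edge is red (a red K_2) or all edges are blue (a blue K_k). And K_{174} coloured all-blue has no blue K_175, so R(2, 175) > 174. Hence R(2, 175) = 175.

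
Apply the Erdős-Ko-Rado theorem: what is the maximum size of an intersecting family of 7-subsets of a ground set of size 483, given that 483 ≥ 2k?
max |F| = C(482, 6) = 16880396545272

Erdős-Ko-Rado (1961): when n ≥ 2k, max |F| = C(n−1, k−1). The bound is attained by the star {A : i ∈ A} for any fixed i ∈ [n]. Here C(483−1, 7−1) = C(482, 6) = 16880396545272.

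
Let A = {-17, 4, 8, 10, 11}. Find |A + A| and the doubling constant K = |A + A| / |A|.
K = |A + A| / |A| = 15/5 = 3

Enumerate A + A = {a + b : a, b ∈ A}. With |A| = 5, there are |A|^2 = 25 ordered sum pairs; collecting distinct values, A + A = {-34, -13, -9, -7, -6, 8, 12, 14, 15, 16, 18, 19, 20, 21, 22}, so |A + A| = 15. Thus K = 15/5 = 3. For comparison, the minimum possible |A + A| over all 5-element sets is 2·5 − 1 = 9 (so min K = 9/5), attained only by arithmetic progressions.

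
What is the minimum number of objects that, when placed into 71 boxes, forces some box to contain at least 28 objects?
n = (28 − 1)·71 + 1 = 1918

By the generalised pigeonhole principle, to guarantee some box contains ≥ r objects we need more than (r − 1) · k objects total. Threshold: n = (r − 1) · k + 1. With r = 28 and k = 71: n = 27 · 71 + 1 = 1917 + 1 = 1918. For n = 1917 = 27 · 71, we can put exactly 27 objects in every box, avoiding 28 in any single one — so 1918 is tight.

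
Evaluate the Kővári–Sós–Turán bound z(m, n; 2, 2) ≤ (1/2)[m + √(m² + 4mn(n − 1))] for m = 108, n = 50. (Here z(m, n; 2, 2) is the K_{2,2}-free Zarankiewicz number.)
z(108, 50; 2, 2) ≤ (1/2)[108 + √(108² + 4·108·50·49)] = (1/2)[108 + √1070064] = 571.2195

Kővári–Sós–Turán: let r_1, ..., r_108 be the row sums and z = Σ r_i the total number of 1s. Each pair of columns can share at most one row with both entries 1 (else a 2×2 all-ones block appears), so Σ_i C(r_i, 2) ≤ C(50, 2) = 1225. By convexity Σ_i C(r_i, 2) ≥ 108·C(z/108, 2) = z(z − 108)/(2·108), giving z² − 108z − 108·50·49 ≤ 0 and hence z ≤ (1/2)[108 + √(11664 + 4·264600)] = (1/2)[108 + √1070064] ≈ (1/2)(108 + 1034.439) = 571.2195.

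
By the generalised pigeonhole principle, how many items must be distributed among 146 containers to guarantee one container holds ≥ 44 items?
n = (44 − 1)·146 + 1 = 6279

By the generalised pigeonhole principle, to guarantee some box contains ≥ r objects we need more than (r − 1) · k objects total. Threshold: n = (r − 1) · k + 1. With r = 44 and k = 146: n = 43 · 146 + 1 = 6278 + 1 = 6279. For n = 6278 = 43 · 146, we can put exactly 43 objects in every box, avoiding 44 in any single one — so 6279 is tight.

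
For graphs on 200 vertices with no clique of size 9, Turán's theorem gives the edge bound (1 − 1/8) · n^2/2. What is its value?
Turán density bound = (7/8) · 200^2/2 = 17500

Turán's theorem: ex(n, K_{r+1}) is achieved by the complete r-partite Turán graph T(n, r) with parts as balanced as possible, and is at most (1 − 1/r) · n^2/2. For r = 8, n = 200: the density bound is (7/8) · 40000/2 = 17500. Since 8 ∣ 200, the Turán graph T(200, 8) has parts of equal size 25, and its edge count e(T(200, 8)) = 17500 attains the density bound exactly.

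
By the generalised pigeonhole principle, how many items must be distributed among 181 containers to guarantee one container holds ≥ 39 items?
n = (39 − 1)·181 + 1 = 6879

By the generalised pigeonhole principle, to guarantee some box contains ≥ r objects we need more than (r − 1) · k objects total. Threshold: n = (r − 1) · k + 1. With r = 39 and k = 181: n = 38 · 181 + 1 = 6878 + 1 = 6879. For n = 6878 = 38 · 181, we can put exactly 38 objects in every box, avoiding 39 in any single one — so 6879 is tight.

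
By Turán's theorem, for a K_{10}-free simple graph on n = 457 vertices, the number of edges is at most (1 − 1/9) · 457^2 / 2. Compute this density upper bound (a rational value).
Turán density bound = (8/9) · 457^2/2 = 835396/9 ≈ 92821.7778

Turán's theorem: ex(n, K_{r+1}) is achieved by the complete r-partite Turán graph T(n, r) with parts as balanced as possible, and is at most (1 − 1/r) · n^2/2. For r = 9, n = 457: the density bound is (8/9) · 208849/2 = 835396/9 ≈ 92821.7778. The integer-valued extremum is e(T(457, 9)) = 92821, which is strictly less than the density bound 835396/9 since 9 ∤ 457 (the parts of T(457, 9) cannot all be equal).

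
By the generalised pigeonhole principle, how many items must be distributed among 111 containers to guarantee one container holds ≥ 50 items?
n = (50 − 1)·111 + 1 = 5440

By the generalised pigeonhole principle, to guarantee some box contains ≥ r objects we need more than (r − 1) · k objects total. Threshold: n = (r − 1) · k + 1. With r = 50 and k = 111: n = 49 · 111 + 1 = 5439 + 1 = 5440. For n = 5439 = 49 · 111, we can put exactly 49 objects in every box, avoiding 50 in any single one — so 5440 is tight.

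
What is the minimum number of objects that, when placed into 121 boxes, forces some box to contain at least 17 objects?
n = (17 − 1)·121 + 1 = 1937

By the generalised pigeonhole principle, to guarantee some box contains ≥ r objects we need more than (r − 1) · k objects total. Threshold: n = (r − 1) · k + 1. With r = 17 and k = 121: n = 16 · 121 + 1 = 1936 + 1 = 1937. For n = 1936 = 16 · 121, we can put exactly 16 objects in every box, avoiding 17 in any single one — so 1937 is tight.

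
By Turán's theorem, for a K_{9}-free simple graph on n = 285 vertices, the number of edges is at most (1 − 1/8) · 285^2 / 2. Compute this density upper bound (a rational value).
Turán density bound = (7/8) · 285^2/2 = 568575/16 ≈ 35535.9375

Turán's theorem: ex(n, K_{r+1}) is achieved by the complete r-partite Turán graph T(n, r) with parts as balanced as possible, and is at most (1 − 1/r) · n^2/2. For r = 8, n = 285: the density bound is (7/8) · 81225/2 = 568575/16 ≈ 35535.9375. The integer-valued extremum is e(T(285, 8)) = 35535, which is strictly less than the density bound 568575/16 since 8 ∤ 285 (the parts of T(285, 8) cannot all be equal).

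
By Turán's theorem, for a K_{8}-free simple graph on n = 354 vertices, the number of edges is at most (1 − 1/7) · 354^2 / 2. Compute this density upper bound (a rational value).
Turán density bound = (6/7) · 354^2/2 = 375948/7 ≈ 53706.8571

Turán's theorem: ex(n, K_{r+1}) is achieved by the complete r-partite Turán graph T(n, r) with parts as balanced as possible, and is at most (1 − 1/r) · n^2/2. For r = 7, n = 354: the density bound is (6/7) · 125316/2 = 375948/7 ≈ 53706.8571. The integer-valued extremum is e(T(354, 7)) = 53706, which is strictly less than the density bound 375948/7 since 7 ∤ 354 (the parts of T(354, 7) cannot all be equal).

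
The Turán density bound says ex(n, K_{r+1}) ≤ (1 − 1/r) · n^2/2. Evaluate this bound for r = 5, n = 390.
Turán density bound = (4/5) · 390^2/2 = 60840

Turán's theorem: ex(n, K_{r+1}) is achieved by the complete r-partite Turán graph T(n, r) with parts as balanced as possible, and is at most (1 − 1/r) · n^2/2. For r = 5, n = 390: the density bound is (4/5) · 152100/2 = 60840. Since 5 ∣ 390, the Turán graph T(390, 5) has parts of equal size 78, and its edge count e(T(390, 5)) = 60840 attains the density bound exactly.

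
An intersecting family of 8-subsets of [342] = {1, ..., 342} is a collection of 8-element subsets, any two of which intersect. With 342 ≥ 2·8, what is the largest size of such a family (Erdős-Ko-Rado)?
max |F| = C(341, 7) = 99984606876440

The Erdős-Ko-Rado theorem states: for n ≥ 2k, an intersecting family of k-subsets of an n-element set has size at most C(n − 1, k − 1), with equality for 'star' families {A ⊆ [n] : |A| = k, i ∈ A} (fix an element i). For n = 342, k = 8: C(341, 7) = 99984606876440.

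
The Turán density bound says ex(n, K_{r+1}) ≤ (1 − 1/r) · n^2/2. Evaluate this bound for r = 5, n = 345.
Turán density bound = (4/5) · 345^2/2 = 47610

Turán's theorem: ex(n, K_{r+1}) is achieved by the complete r-partite Turán graph T(n, r) with parts as balanced as possible, and is at most (1 − 1/r) · n^2/2. For r = 5, n = 345: the density bound is (4/5) · 119025/2 = 47610. Since 5 ∣ 345, the Turán graph T(345, 5) has parts of equal size 69, and its edge count e(T(345, 5)) = 47610 attains the density bound exactly.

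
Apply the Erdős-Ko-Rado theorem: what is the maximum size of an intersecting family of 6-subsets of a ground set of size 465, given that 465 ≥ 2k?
max |F| = C(464, 5) = 175395504592

The Erdős-Ko-Rado theorem states: for n ≥ 2k, an intersecting family of k-subsets of an n-element set has size at most C(n − 1, k − 1), with equality for 'star' families {A ⊆ [n] : |A| = k, i ∈ A} (fix an element i). For n = 465, k = 6: C(464, 5) = 175395504592.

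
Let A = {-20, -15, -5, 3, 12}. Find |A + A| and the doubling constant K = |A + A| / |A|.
K = |A + A| / |A| = 15/5 = 3

Enumerate A + A = {a + b : a, b ∈ A}. With |A| = 5, there are |A|^2 = 25 ordered sum pairs; collecting distinct values, A + A = {-40, -35, -30, -25, -20, -17, -12, -10, -8, -3, -2, 6, 7, 15, 24}, so |A + A| = 15. Thus K = 15/5 = 3. For comparison, the minimum possible |A + A| over all 5-element sets is 2·5 − 1 = 9 (so min K = 9/5), attained only by arithmetic progressions.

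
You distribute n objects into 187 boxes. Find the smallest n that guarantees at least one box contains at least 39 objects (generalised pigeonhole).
n = (39 − 1)·187 + 1 = 7107

By the generalised pigeonhole principle, to guarantee some box contains ≥ r objects we need more than (r − 1) · k objects total. Threshold: n = (r − 1) · k + 1. With r = 39 and k = 187: n = 38 · 187 + 1 = 7106 + 1 = 7107. For n = 7106 = 38 · 187, we can put exactly 38 objects in every box, avoiding 39 in any single one — so 7107 is tight.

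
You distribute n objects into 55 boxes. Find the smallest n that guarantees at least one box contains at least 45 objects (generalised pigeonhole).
n = (45 − 1)·55 + 1 = 2421

By the generalised pigeonhole principle, to guarantee some box contains ≥ r objects we need more than (r − 1) · k objects total. Threshold: n = (r − 1) · k + 1. With r = 45 and k = 55: n = 44 · 55 + 1 = 2420 + 1 = 2421. For n = 2420 = 44 · 55, we can put exactly 44 objects in every box, avoiding 45 in any single one — so 2421 is tight.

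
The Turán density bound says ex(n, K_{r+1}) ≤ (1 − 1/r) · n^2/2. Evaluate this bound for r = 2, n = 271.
Turán density bound = (1/2) · 271^2/2 = 73441/4 ≈ 18360.25

Turán's theorem: ex(n, K_{r+1}) is achieved by the complete r-partite Turán graph T(n, r) with parts as balanced as possible, and is at most (1 − 1/r) · n^2/2. For r = 2, n = 271: the density bound is (1/2) · 73441/2 = 73441/4 ≈ 18360.25. The integer-valued extremum is e(T(271, 2)) = 18360, which is strictly less than the density bound 73441/4 since 2 ∤ 271 (the parts of T(271, 2) cannot all be equal).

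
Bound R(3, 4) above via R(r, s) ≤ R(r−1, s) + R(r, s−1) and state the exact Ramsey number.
R(3, 4) ≤ R(2, 4) + R(3, 3) = 4 + 6 = 10; exact value R(3, 4) = 9.

The Erdős–Szekeres recurrence R(r, s) ≤ R(r−1, s) + R(r, s−1) applied to (r, s) = (3, 4) gives
  R(3, 4) ≤ R(2, 4) + R(3, 3) = 4 + 6 = 10.
(Recall R(2, k) = k and R is symmetric.) The recurrence is not tight here (it gives 10, but the exact value is R(3, 4) = 9); the tight upper bound requires a sharper argument than the simple recurrence, combined with a lower-bound construction on K_{8}.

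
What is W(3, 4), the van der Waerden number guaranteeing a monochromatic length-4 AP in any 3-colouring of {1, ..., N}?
W(3, 4) = 293

W(3, 4) = 293. The lower bound W(3, 4) > 292 comes from an explicit good 3-colouring of [1, 292]; the upper bound W(3, 4) ≤ 293 was verified by exhaustive search over 3-colourings of [1, 293].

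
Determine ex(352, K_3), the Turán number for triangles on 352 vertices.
ex(352, K_3) = ⌊352^2/4⌋ = 30976

Mantel (1907): a triangle-free graph on n vertices has at most ⌊n^2/4⌋ edges, with equality for the complete bipartite graph K_{⌊n/2⌋, ⌈n/2⌉}. For n = 352: ⌊352^2/4⌋ = ⌊123904/4⌋ = 30976. The extremal graph is K_{176, 176}, which has 176·176 = 30976 edges.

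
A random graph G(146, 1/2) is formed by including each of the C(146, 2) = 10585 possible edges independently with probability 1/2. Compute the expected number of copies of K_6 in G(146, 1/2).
E[# K_6] = C(146, 6) · (1/2)^C(6, 2) = 12122560164 / 2^15 = 3030640041/8192 ≈ 369951.176880

For each 6-subset S of vertices (there are C(146, 6) = 12122560164 such S), let X_S = 1 if S induces a K_6 (all C(6, 2) = 15 edges present). Then P(X_S = 1) = (1/2)^15 = 1/32768. By linearity of expectation, E[# K_6] = C(146, 6) · (1/2)^15 = 12122560164 / 32768 = 3030640041/8192 ≈ 369951.176880.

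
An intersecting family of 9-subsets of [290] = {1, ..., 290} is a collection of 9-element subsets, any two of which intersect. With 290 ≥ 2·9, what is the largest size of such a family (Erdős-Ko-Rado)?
max |F| = C(289, 8) = 1094501801769948

Erdős-Ko-Rado (1961): when n ≥ 2k, max |F| = C(n−1, k−1). The bound is attained by the star {A : i ∈ A} for any fixed i ∈ [n]. Here C(290−1, 9−1) = C(289, 8) = 1094501801769948.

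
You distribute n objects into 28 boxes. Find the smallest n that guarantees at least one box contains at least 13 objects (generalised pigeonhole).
n = (13 − 1)·28 + 1 = 337

By the generalised pigeonhole principle, to guarantee some box contains ≥ r objects we need more than (r − 1) · k objects total. Threshold: n = (r − 1) · k + 1. With r = 13 and k = 28: n = 12 · 28 + 1 = 336 + 1 = 337. For n = 336 = 12 · 28, we can put exactly 12 objects in every box, avoiding 13 in any single one — so 337 is tight.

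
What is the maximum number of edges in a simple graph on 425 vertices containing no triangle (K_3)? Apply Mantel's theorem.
ex(425, K_3) = ⌊425^2/4⌋ = 45156

Mantel (1907): a triangle-free graph on n vertices has at most ⌊n^2/4⌋ edges, with equality for the complete bipartite graph K_{⌊n/2⌋, ⌈n/2⌉}. For n = 425: ⌊425^2/4⌋ = ⌊180625/4⌋ = 45156. The extremal graph is K_{212, 213}, which has 212·213 = 45156 edges.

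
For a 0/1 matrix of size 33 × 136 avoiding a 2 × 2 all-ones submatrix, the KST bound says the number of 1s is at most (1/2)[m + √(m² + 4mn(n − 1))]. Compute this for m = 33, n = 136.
z(33, 136; 2, 2) ≤ (1/2)[33 + √(33² + 4·33·136·135)] = (1/2)[33 + √2424609] = 795.0578

Kővári–Sós–Turán: let r_1, ..., r_33 be the row sums and z = Σ r_i the total number of 1s. Each pair of columns can share at most one row with both entries 1 (else a 2×2 all-ones block appears), so Σ_i C(r_i, 2) ≤ C(136, 2) = 9180. By convexity Σ_i C(r_i, 2) ≥ 33·C(z/33, 2) = z(z − 33)/(2·33), giving z² − 33z − 33·136·135 ≤ 0 and hence z ≤ (1/2)[33 + √(1089 + 4·605880)] = (1/2)[33 + √2424609] ≈ (1/2)(33 + 1557.1156) = 795.0578.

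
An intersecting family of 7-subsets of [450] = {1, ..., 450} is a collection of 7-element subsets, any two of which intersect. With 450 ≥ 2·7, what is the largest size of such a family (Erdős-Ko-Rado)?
max |F| = C(449, 6) = 11004675010336

Erdős-Ko-Rado (1961): when n ≥ 2k, max |F| = C(n−1, k−1). The bound is attained by the star {A : i ∈ A} for any fixed i ∈ [n]. Here C(450−1, 7−1) = C(449, 6) = 11004675010336.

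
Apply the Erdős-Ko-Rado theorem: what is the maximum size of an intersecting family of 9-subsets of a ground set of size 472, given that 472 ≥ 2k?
max |F| = C(471, 8) = 56583612135153090

The Erdős-Ko-Rado theorem states: for n ≥ 2k, an intersecting family of k-subsets of an n-element set has size at most C(n − 1, k − 1), with equality for 'star' families {A ⊆ [n] : |A| = k, i ∈ A} (fix an element i). For n = 472, k = 9: C(471, 8) = 56583612135153090.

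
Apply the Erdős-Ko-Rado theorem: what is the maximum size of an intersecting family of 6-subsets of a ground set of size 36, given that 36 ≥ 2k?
max |F| = C(35, 5) = 324632

Erdős-Ko-Rado (1961): when n ≥ 2k, max |F| = C(n−1, k−1). The bound is attained by the star {A : i ∈ A} for any fixed i ∈ [n]. Here C(36−1, 6−1) = C(35, 5) = 324632.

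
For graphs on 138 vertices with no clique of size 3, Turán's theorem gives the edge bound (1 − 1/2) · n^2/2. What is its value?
Turán density bound = (1/2) · 138^2/2 = 4761

Turán's theorem: ex(n, K_{r+1}) is achieved by the complete r-partite Turán graph T(n, r) with parts as balanced as possible, and is at most (1 − 1/r) · n^2/2. For r = 2, n = 138: the density bound is (1/2) · 19044/2 = 4761. Since 2 ∣ 138, the Turán graph T(138, 2) has parts of equal size 69, and its edge count e(T(138, 2)) = 4761 attains the density bound exactly.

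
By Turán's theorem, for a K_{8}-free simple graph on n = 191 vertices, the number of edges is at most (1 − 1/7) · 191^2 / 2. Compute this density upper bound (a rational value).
Turán density bound = (6/7) · 191^2/2 = 109443/7 ≈ 15634.7143

Turán's theorem: ex(n, K_{r+1}) is achieved by the complete r-partite Turán graph T(n, r) with parts as balanced as possible, and is at most (1 − 1/r) · n^2/2. For r = 7, n = 191: the density bound is (6/7) · 36481/2 = 109443/7 ≈ 15634.7143. The integer-valued extremum is e(T(191, 7)) = 15634, which is strictly less than the density bound 109443/7 since 7 ∤ 191 (the parts of T(191, 7) cannot all be equal).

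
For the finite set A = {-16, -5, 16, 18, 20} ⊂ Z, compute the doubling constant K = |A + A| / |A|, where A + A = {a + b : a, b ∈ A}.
K = |A + A| / |A| = 14/5

Enumerate A + A = {a + b : a, b ∈ A}. With |A| = 5, there are |A|^2 = 25 ordered sum pairs; collecting distinct values, A + A = {-32, -21, -10, 0, 2, 4, 11, 13, 15, 32, 34, 36, 38, 40}, so |A + A| = 14. Thus K = 14/5. For comparison, the minimum possible |A + A| over all 5-element sets is 2·5 − 1 = 9 (so min K = 9/5), attained only by arithmetic progressions.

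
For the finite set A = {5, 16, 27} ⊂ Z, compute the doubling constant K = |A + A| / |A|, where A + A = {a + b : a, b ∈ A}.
K = |A + A| / |A| = 5/3

Enumerate A + A = {a + b : a, b ∈ A}. With |A| = 3, there are |A|^2 = 9 ordered sum pairs; collecting distinct values, A + A = {10, 21, 32, 43, 54}, so |A + A| = 5. Thus K = 5/3. Here |A + A| = 2|A| − 1 = 5, the minimum possible — so K = 5/3 is minimal, which holds iff A is an arithmetic progression.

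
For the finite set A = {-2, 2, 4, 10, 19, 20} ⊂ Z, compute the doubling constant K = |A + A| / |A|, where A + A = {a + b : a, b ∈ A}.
K = |A + A| / |A| = 20/6 = 10/3

Enumerate A + A = {a + b : a, b ∈ A}. With |A| = 6, there are |A|^2 = 36 ordered sum pairs; collecting distinct values, A + A = {-4, 0, 2, 4, 6, 8, 12, 14, 17, 18, 20, 21, 22, 23, 24, 29, 30, 38, 39, 40}, so |A + A| = 20. Thus K = 20/6 = 10/3. For comparison, the minimum possible |A + A| over all 6-element sets is 2·6 − 1 = 11 (so min K = 11/6), attained only by arithmetic progressions.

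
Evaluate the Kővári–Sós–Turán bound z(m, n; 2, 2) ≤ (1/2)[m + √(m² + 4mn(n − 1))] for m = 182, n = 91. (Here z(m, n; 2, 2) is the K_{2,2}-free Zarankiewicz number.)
z(182, 91; 2, 2) ≤ (1/2)[182 + √(182² + 4·182·91·90)] = (1/2)[182 + √5995444] = 1315.2798

Kővári–Sós–Turán: let r_1, ..., r_182 be the row sums and z = Σ r_i the total number of 1s. Each pair of columns can share at most one row with both entries 1 (else a 2×2 all-ones block appears), so Σ_i C(r_i, 2) ≤ C(91, 2) = 4095. By convexity Σ_i C(r_i, 2) ≥ 182·C(z/182, 2) = z(z − 182)/(2·182), giving z² − 182z − 182·91·90 ≤ 0 and hence z ≤ (1/2)[182 + √(33124 + 4·1490580)] = (1/2)[182 + √5995444] ≈ (1/2)(182 + 2448.5596) = 1315.2798.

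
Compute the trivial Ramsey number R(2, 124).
R(2, 124) = 124

R(2, k) = k for all k ≥ 2: in a 2-colouring of K_k, either some edge is red (a red K_2) or all edges are blue (a blue K_k). And K_{123} coloured all-blue has no blue K_124, so R(2, 124) > 123. Hence R(2, 124) = 124.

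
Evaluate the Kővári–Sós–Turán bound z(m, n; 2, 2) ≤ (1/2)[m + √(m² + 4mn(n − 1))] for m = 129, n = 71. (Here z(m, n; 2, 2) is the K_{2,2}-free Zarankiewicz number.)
z(129, 71; 2, 2) ≤ (1/2)[129 + √(129² + 4·129·71·70)] = (1/2)[129 + √2581161] = 867.7996

Kővári–Sós–Turán: let r_1, ..., r_129 be the row sums and z = Σ r_i the total number of 1s. Each pair of columns can share at most one row with both entries 1 (else a 2×2 all-ones block appears), so Σ_i C(r_i, 2) ≤ C(71, 2) = 2485. By convexity Σ_i C(r_i, 2) ≥ 129·C(z/129, 2) = z(z − 129)/(2·129), giving z² − 129z − 129·71·70 ≤ 0 and hence z ≤ (1/2)[129 + √(16641 + 4·641130)] = (1/2)[129 + √2581161] ≈ (1/2)(129 + 1606.5992) = 867.7996.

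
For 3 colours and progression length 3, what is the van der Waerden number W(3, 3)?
W(3, 3) = 27

This is a classical value, W(3, 3) = 27, established by combining an explicit 3-colouring of {1, ..., 26} with no monochromatic 3-AP (giving the lower bound W(3, 3) > 26) and a finite case analysis / exhaustive computer search showing every 3-colouring of {1, ..., 27} has such an AP.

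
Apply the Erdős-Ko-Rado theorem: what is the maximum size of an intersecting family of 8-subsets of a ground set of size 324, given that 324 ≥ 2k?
max |F| = C(323, 7) = 68164763706512

Erdős-Ko-Rado (1961): when n ≥ 2k, max |F| = C(n−1, k−1). The bound is attained by the star {A : i ∈ A} for any fixed i ∈ [n]. Here C(324−1, 8−1) = C(323, 7) = 68164763706512.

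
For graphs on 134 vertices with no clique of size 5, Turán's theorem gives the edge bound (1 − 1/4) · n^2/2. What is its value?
Turán density bound = (3/4) · 134^2/2 = 13467/2 ≈ 6733.5

Turán's theorem: ex(n, K_{r+1}) is achieved by the complete r-partite Turán graph T(n, r) with parts as balanced as possible, and is at most (1 − 1/r) · n^2/2. For r = 4, n = 134: the density bound is (3/4) · 17956/2 = 13467/2 ≈ 6733.5. The integer-valued extremum is e(T(134, 4)) = 6733, which is strictly less than the density bound 13467/2 since 4 ∤ 134 (the parts of T(134, 4) cannot all be equal).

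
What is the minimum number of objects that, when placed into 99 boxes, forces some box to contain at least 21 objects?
n = (21 − 1)·99 + 1 = 1981

By the generalised pigeonhole principle, to guarantee some box contains ≥ r objects we need more than (r − 1) · k objects total. Threshold: n = (r − 1) · k + 1. With r = 21 and k = 99: n = 20 · 99 + 1 = 1980 + 1 = 1981. For n = 1980 = 20 · 99, we can put exactly 20 objects in every box, avoiding 21 in any single one — so 1981 is tight.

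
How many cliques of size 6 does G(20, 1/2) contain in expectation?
E[# K_6] = C(20, 6) · (1/2)^C(6, 2) = 38760 / 2^15 = 4845/4096 ≈ 1.182861

For each 6-subset S of vertices (there are C(20, 6) = 38760 such S), let X_S = 1 if S induces a K_6 (all C(6, 2) = 15 edges present). Then P(X_S = 1) = (1/2)^15 = 1/32768. By linearity of expectation, E[# K_6] = C(20, 6) · (1/2)^15 = 38760 / 32768 = 4845/4096 ≈ 1.182861.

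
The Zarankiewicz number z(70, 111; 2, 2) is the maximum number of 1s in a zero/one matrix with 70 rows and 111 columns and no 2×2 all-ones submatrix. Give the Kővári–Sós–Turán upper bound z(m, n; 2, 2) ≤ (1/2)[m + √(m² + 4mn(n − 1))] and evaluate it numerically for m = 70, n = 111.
z(70, 111; 2, 2) ≤ (1/2)[70 + √(70² + 4·70·111·110)] = (1/2)[70 + √3423700] = 960.1621

Kővári–Sós–Turán: let r_1, ..., r_70 be the row sums and z = Σ r_i the total number of 1s. Each pair of columns can share at most one row with both entries 1 (else a 2×2 all-ones block appears), so Σ_i C(r_i, 2) ≤ C(111, 2) = 6105. By convexity Σ_i C(r_i, 2) ≥ 70·C(z/70, 2) = z(z − 70)/(2·70), giving z² − 70z − 70·111·110 ≤ 0 and hence z ≤ (1/2)[70 + √(4900 + 4·854700)] = (1/2)[70 + √3423700] ≈ (1/2)(70 + 1850.3243) = 960.1621.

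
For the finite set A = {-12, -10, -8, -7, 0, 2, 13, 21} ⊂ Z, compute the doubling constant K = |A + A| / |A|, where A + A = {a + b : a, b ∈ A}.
K = |A + A| / |A| = 32/8 = 4

Enumerate A + A = {a + b : a, b ∈ A}. With |A| = 8, there are |A|^2 = 64 ordered sum pairs; collecting distinct values, A + A = {-24, -22, -20, -19, -18, -17, -16, -15, -14, -12, -10, -8, -7, -6, -5, 0, 1, 2, 3, 4, 5, 6, 9, 11, 13, 14, 15, 21, 23, 26, 34, 42}, so |A + A| = 32. Thus K = 32/8 = 4. For comparison, the minimum possible |A + A| over all 8-element sets is 2·8 − 1 = 15 (so min K = 15/8), attained only by arithmetic progressions.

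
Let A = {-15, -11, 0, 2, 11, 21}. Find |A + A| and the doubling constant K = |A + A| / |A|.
K = |A + A| / |A| = 20/6 = 10/3

Enumerate A + A = {a + b : a, b ∈ A}. With |A| = 6, there are |A|^2 = 36 ordered sum pairs; collecting distinct values, A + A = {-30, -26, -22, -15, -13, -11, -9, -4, 0, 2, 4, 6, 10, 11, 13, 21, 22, 23, 32, 42}, so |A + A| = 20. Thus K = 20/6 = 10/3. For comparison, the minimum possible |A + A| over all 6-element sets is 2·6 − 1 = 11 (so min K = 11/6), attained only by arithmetic progressions.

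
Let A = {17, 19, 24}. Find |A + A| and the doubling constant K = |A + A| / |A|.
K = |A + A| / |A| = 6/3 = 2

Enumerate A + A = {a + b : a, b ∈ A}. With |A| = 3, there are |A|^2 = 9 ordered sum pairs; collecting distinct values, A + A = {34, 36, 38, 41, 43, 48}, so |A + A| = 6. Thus K = 6/3 = 2. For comparison, the minimum possible |A + A| over all 3-element sets is 2·3 − 1 = 5 (so min K = 5/3), attained only by arithmetic progressions.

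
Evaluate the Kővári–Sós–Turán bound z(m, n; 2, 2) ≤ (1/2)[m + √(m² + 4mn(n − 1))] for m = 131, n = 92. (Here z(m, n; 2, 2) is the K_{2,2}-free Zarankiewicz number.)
z(131, 92; 2, 2) ≤ (1/2)[131 + √(131² + 4·131·92·91)] = (1/2)[131 + √4404089] = 1114.7961

Kővári–Sós–Turán: let r_1, ..., r_131 be the row sums and z = Σ r_i the total number of 1s. Each pair of columns can share at most one row with both entries 1 (else a 2×2 all-ones block appears), so Σ_i C(r_i, 2) ≤ C(92, 2) = 4186. By convexity Σ_i C(r_i, 2) ≥ 131·C(z/131, 2) = z(z − 131)/(2·131), giving z² − 131z − 131·92·91 ≤ 0 and hence z ≤ (1/2)[131 + √(17161 + 4·1096732)] = (1/2)[131 + √4404089] ≈ (1/2)(131 + 2098.5921) = 1114.7961.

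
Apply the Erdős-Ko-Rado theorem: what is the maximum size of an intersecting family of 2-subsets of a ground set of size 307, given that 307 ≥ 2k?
max |F| = C(306, 1) = 306

Erdős-Ko-Rado (1961): when n ≥ 2k, max |F| = C(n−1, k−1). The bound is attained by the star {A : i ∈ A} for any fixed i ∈ [n]. Here C(307−1, 2−1) = C(306, 1) = 306.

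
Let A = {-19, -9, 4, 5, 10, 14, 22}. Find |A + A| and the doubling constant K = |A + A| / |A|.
K = |A + A| / |A| = 27/7

Enumerate A + A = {a + b : a, b ∈ A}. With |A| = 7, there are |A|^2 = 49 ordered sum pairs; collecting distinct values, A + A = {-38, -28, -18, -15, -14, -9, -5, -4, 1, 3, 5, 8, 9, 10, 13, 14, 15, 18, 19, 20, 24, 26, 27, 28, 32, 36, 44}, so |A + A| = 27. Thus K = 27/7. For comparison, the minimum possible |A + A| over all 7-element sets is 2·7 − 1 = 13 (so min K = 13/7), attained only by arithmetic progressions.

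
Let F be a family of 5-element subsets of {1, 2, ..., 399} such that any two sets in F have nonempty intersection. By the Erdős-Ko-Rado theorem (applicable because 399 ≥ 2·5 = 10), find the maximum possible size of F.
max |F| = C(398, 4) = 1029804105

Erdős-Ko-Rado (1961): when n ≥ 2k, max |F| = C(n−1, k−1). The bound is attained by the star {A : i ∈ A} for any fixed i ∈ [n]. Here C(399−1, 5−1) = C(398, 4) = 1029804105.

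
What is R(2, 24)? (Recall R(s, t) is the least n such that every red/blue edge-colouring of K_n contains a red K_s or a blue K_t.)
R(2, 24) = 24

R(2, k) = k for all k ≥ 2: in a 2-colouring of K_k, either some edge is red (a red K_2) or all edges are blue (a blue K_k). And K_{23} coloured all-blue has no blue K_24, so R(2, 24) > 23. Hence R(2, 24) = 24.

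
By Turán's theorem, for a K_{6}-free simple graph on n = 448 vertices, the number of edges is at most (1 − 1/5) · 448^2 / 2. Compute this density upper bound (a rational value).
Turán density bound = (4/5) · 448^2/2 = 401408/5 ≈ 80281.6

Turán's theorem: ex(n, K_{r+1}) is achieved by the complete r-partite Turán graph T(n, r) with parts as balanced as possible, and is at most (1 − 1/r) · n^2/2. For r = 5, n = 448: the density bound is (4/5) · 200704/2 = 401408/5 ≈ 80281.6. The integer-valued extremum is e(T(448, 5)) = 80281, which is strictly less than the density bound 401408/5 since 5 ∤ 448 (the parts of T(448, 5) cannot all be equal).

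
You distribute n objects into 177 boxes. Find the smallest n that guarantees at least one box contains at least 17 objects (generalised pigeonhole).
n = (17 − 1)·177 + 1 = 2833

By the generalised pigeonhole principle, to guarantee some box contains ≥ r objects we need more than (r − 1) · k objects total. Threshold: n = (r − 1) · k + 1. With r = 17 and k = 177: n = 16 · 177 + 1 = 2832 + 1 = 2833. For n = 2832 = 16 · 177, we can put exactly 16 objects in every box, avoiding 17 in any single one — so 2833 is tight.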